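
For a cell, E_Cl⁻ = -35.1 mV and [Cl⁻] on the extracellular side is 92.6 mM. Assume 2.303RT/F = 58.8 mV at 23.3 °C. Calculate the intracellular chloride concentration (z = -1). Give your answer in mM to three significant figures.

23.4 mM

Nernst: E = (58.8/-1) · log₁₀([out]/[in]), so log₁₀([out]/[in]) = -35.1 × -1 / 58.8 = 0.5969.
[out]/[in] = 10^(0.5969) = 3.953.
[in] = 92.6 / 3.953 = 23.42 mM.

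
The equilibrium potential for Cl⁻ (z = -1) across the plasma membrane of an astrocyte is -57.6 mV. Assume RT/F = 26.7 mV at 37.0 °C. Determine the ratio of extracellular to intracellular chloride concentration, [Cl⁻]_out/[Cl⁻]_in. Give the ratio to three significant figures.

ln([out]/[in]) = E·z/(26.7) = -57.6 × -1 / 26.7 = 2.1573
[out]/[in] = e^(2.1573) = 8.648

8.65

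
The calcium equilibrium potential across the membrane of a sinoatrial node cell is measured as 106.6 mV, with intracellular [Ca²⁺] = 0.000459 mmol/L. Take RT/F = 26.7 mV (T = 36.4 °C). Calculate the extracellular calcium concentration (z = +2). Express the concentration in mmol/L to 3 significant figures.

Nernst: E = (26.7/2) · ln([out]/[in]), so ln([out]/[in]) = 106.6 × 2 / 26.7 = 7.9850.
[out]/[in] = e^(7.9850) = 2937.
[out] = 2937 × 0.000459 = 1.348 mmol/L.

1.35 mmol/L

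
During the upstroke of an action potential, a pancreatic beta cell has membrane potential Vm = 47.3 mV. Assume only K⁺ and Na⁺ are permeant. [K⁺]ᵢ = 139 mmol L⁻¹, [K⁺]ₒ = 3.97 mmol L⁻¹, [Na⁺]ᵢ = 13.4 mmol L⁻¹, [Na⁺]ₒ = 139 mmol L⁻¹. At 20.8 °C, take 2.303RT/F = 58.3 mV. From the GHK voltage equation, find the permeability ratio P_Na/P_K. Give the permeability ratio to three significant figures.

Let α = P_Na/P_K. GHK: Vm = 58.3·log₁₀[(Kₒ + α·Naₒ)/(Kᵢ + α·Naᵢ)].
10^(Vm/58.3) = 10^(47.3/58.3) = 6.4762
So 6.4762·(Kᵢ + α·Naᵢ) = Kₒ + α·Naₒ → α = (6.4762·139.0 − 3.97) / (139.0 − 6.4762·13.4)
α = (900.2 − 3.97) / (139.0 − 86.78) = 896.2/52.22 = 17.16

17.2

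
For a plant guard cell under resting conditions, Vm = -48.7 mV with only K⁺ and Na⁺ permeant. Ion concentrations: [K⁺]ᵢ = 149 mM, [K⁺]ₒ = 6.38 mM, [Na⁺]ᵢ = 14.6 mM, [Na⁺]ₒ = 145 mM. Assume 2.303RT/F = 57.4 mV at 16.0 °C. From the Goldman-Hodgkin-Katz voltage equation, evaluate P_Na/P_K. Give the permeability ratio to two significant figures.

0.10

Let α = P_Na/P_K. GHK: Vm = 57.4·log₁₀[(Kₒ + α·Naₒ)/(Kᵢ + α·Naᵢ)].
10^(Vm/57.4) = 10^(-48.7/57.4) = 0.14176
So 0.14176·(Kᵢ + α·Naᵢ) = Kₒ + α·Naₒ → α = (0.14176·149.0 − 6.38) / (145.0 − 0.14176·14.6)
α = (21.12 − 6.38) / (145.0 − 2.07) = 14.74/142.9 = 0.1031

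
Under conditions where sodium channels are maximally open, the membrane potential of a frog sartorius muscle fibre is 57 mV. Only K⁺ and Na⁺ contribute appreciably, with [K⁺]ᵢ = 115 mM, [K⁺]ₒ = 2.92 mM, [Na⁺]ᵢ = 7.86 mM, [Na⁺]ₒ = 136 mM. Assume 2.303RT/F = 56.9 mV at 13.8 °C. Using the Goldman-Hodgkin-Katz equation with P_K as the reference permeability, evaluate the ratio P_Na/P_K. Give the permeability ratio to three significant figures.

20.2

Let α = P_Na/P_K. GHK: Vm = 56.9·log₁₀[(Kₒ + α·Naₒ)/(Kᵢ + α·Naᵢ)].
10^(Vm/56.9) = 10^(57.0/56.9) = 10.041
So 10.041·(Kᵢ + α·Naᵢ) = Kₒ + α·Naₒ → α = (10.041·115.0 − 2.92) / (136.0 − 10.041·7.86)
α = (1155 − 2.92) / (136.0 − 78.92) = 1152/57.08 = 20.18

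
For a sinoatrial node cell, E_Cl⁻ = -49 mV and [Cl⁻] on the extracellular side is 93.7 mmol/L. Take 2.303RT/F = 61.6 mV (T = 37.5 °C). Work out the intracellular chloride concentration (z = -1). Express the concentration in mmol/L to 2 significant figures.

15 mmol/L

Nernst: E = (61.6/-1) · log₁₀([out]/[in]), so log₁₀([out]/[in]) = -49.0 × -1 / 61.6 = 0.7955.
[out]/[in] = 10^(0.7955) = 6.244.
[in] = 93.7 / 6.244 = 15.01 mmol/L.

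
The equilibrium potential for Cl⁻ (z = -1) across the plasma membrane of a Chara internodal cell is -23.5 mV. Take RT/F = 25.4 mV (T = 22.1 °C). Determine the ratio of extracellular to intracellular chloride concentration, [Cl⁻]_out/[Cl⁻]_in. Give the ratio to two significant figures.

ln([out]/[in]) = E·z/(25.4) = -23.5 × -1 / 25.4 = 0.9252
[out]/[in] = e^(0.9252) = 2.522

2.5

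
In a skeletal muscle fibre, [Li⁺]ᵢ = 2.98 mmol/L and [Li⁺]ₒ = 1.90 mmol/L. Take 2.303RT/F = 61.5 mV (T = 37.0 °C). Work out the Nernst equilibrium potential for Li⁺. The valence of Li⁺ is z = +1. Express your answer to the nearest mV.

-12 mV

E = (61.5/z) · log₁₀([Li⁺]_out/[Li⁺]_in) with z = +1.
= (61.5/1) · log₁₀(1.90/2.98) = 61.50 · log₁₀(0.6376)
= 61.50 · (-0.1955) = -12.02 mV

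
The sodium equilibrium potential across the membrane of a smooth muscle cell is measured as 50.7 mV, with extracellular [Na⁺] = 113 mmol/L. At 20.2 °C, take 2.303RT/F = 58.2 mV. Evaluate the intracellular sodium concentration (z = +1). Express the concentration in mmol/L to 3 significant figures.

15.2 mmol/L

Nernst: E = (58.2/1) · log₁₀([out]/[in]), so log₁₀([out]/[in]) = 50.7 × 1 / 58.2 = 0.8711.
[out]/[in] = 10^(0.8711) = 7.432.
[in] = 113 / 7.432 = 15.2 mmol/L.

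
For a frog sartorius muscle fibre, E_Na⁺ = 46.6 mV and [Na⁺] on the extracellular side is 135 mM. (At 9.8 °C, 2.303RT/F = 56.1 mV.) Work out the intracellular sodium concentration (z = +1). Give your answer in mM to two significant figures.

20 mM

Nernst: E = (56.1/1) · log₁₀([out]/[in]), so log₁₀([out]/[in]) = 46.6 × 1 / 56.1 = 0.8307.
[out]/[in] = 10^(0.8307) = 6.771.
[in] = 135 / 6.771 = 19.94 mM.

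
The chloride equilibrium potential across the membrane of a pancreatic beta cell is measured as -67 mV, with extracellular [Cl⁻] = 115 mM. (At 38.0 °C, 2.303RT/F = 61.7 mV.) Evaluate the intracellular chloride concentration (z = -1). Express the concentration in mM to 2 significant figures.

Nernst: E = (61.7/-1) · log₁₀([out]/[in]), so log₁₀([out]/[in]) = -67.0 × -1 / 61.7 = 1.0859.
[out]/[in] = 10^(1.0859) = 12.19.
[in] = 115 / 12.19 = 9.436 mM.

9.4 mM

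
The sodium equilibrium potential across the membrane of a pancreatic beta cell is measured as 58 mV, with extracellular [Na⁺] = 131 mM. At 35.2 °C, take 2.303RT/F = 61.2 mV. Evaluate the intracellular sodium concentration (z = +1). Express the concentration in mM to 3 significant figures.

Nernst: E = (61.2/1) · log₁₀([out]/[in]), so log₁₀([out]/[in]) = 58.0 × 1 / 61.2 = 0.9477.
[out]/[in] = 10^(0.9477) = 8.866.
[in] = 131 / 8.866 = 14.78 mM.

14.8 mM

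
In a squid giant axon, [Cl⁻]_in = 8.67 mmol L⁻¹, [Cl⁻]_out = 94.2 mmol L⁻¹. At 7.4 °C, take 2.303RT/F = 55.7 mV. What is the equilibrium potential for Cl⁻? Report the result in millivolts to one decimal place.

-57.7 mV

E = (55.7/z) · log₁₀([Cl⁻]_out/[Cl⁻]_in) with z = -1.
For an anion, dividing by z = -1 reverses the sign.
= (55.7/-1) · log₁₀(94.2/8.67) = -55.70 · log₁₀(10.87)
= -55.70 · (1.0360) = -57.71 mV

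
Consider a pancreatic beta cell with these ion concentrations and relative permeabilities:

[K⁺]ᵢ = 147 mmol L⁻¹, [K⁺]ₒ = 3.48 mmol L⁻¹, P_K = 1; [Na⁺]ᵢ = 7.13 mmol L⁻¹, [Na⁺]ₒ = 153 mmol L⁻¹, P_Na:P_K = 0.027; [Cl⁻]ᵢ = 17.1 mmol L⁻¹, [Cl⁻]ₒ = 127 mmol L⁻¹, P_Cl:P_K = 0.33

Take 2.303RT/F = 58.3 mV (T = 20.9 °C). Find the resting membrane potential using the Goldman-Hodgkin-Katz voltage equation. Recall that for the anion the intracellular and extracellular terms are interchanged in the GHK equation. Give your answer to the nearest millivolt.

Vm = 58.3 · log₁₀[(Σ P·[cation]ₒ + Σ P·[anion]ᵢ) / (Σ P·[cation]ᵢ + Σ P·[anion]ₒ)]
Numerator = 1×3.48 + 0.027×153 + 0.33×17.1 = 13.25
Denominator = 1×147 + 0.027×7.13 + 0.33×127 = 189.1
Vm = 58.3 · log₁₀(0.070089) = 58.3 × (-1.1544) = -67.30 mV

-67 mV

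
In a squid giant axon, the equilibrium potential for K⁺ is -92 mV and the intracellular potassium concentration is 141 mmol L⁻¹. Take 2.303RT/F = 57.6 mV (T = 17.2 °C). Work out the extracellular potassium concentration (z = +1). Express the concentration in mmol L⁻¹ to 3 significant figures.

Nernst: E = (57.6/1) · log₁₀([out]/[in]), so log₁₀([out]/[in]) = -92.0 × 1 / 57.6 = -1.5972.
[out]/[in] = 10^(-1.5972) = 0.02528.
[out] = 0.02528 × 141 = 3.564 mmol L⁻¹.

3.56 mmol L⁻¹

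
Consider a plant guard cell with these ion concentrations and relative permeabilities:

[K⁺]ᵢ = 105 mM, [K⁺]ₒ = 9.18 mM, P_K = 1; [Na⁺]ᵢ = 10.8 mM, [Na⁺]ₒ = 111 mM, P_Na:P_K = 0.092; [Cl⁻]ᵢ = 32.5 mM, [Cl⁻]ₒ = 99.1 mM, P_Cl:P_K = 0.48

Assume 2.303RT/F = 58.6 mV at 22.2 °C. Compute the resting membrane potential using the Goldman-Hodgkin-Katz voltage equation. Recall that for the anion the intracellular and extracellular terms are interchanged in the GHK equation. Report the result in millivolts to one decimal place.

Vm = 58.6 · log₁₀[(Σ P·[cation]ₒ + Σ P·[anion]ᵢ) / (Σ P·[cation]ᵢ + Σ P·[anion]ₒ)]
Numerator = 1×9.18 + 0.092×111 + 0.48×32.5 = 34.99
Denominator = 1×105 + 0.092×10.8 + 0.48×99.1 = 153.6
Vm = 58.6 · log₁₀(0.22787) = 58.6 × (-0.6423) = -37.64 mV

-37.6 mV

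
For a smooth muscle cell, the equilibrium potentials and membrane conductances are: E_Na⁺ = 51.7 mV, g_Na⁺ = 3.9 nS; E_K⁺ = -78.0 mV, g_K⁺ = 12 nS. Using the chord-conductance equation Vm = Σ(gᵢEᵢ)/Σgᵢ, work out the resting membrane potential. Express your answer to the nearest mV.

Σ gᵢEᵢ = 3.9·(51.7) + 12·(-78.0) = -734.37
Σ gᵢ = 3.9 + 12 = 15.9
Vm = -734.37 / 15.9 = -46.19 mV

-46 mV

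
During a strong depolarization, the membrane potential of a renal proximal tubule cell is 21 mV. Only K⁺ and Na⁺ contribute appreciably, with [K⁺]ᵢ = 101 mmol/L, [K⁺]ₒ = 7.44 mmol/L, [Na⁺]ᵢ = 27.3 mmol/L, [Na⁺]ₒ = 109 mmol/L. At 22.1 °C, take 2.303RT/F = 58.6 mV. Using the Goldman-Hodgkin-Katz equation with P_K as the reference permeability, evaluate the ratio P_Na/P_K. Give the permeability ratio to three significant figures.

4.78

Let α = P_Na/P_K. GHK: Vm = 58.6·log₁₀[(Kₒ + α·Naₒ)/(Kᵢ + α·Naᵢ)].
10^(Vm/58.6) = 10^(21.0/58.6) = 2.2822
So 2.2822·(Kᵢ + α·Naᵢ) = Kₒ + α·Naₒ → α = (2.2822·101.0 − 7.44) / (109.0 − 2.2822·27.3)
α = (230.5 − 7.44) / (109.0 − 62.31) = 223.1/46.69 = 4.777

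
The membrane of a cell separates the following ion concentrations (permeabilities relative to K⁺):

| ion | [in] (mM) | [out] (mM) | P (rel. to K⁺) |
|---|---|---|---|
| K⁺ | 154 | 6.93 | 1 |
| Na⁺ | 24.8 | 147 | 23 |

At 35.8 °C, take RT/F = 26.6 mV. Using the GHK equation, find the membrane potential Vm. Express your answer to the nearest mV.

Vm = 26.6 · ln[(Σ P·[cation]ₒ + Σ P·[anion]ᵢ) / (Σ P·[cation]ᵢ + Σ P·[anion]ₒ)]
Numerator = 1×6.93 + 23×147 = 3388
Denominator = 1×154 + 23×24.8 = 724.4
Vm = 26.6 · ln(4.6769) = 26.6 × (1.5426) = 41.03 mV

41 mV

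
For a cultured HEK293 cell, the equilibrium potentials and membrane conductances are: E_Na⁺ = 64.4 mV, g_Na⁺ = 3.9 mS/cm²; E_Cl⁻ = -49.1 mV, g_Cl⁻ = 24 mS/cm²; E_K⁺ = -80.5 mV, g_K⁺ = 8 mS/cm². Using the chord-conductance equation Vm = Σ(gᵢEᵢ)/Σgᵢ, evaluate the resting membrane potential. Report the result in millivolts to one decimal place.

Σ gᵢEᵢ = 3.9·(64.4) + 24·(-49.1) + 8·(-80.5) = -1571.24
Σ gᵢ = 3.9 + 24 + 8 = 35.9
Vm = -1571.24 / 35.9 = -43.77 mV

-43.8 mV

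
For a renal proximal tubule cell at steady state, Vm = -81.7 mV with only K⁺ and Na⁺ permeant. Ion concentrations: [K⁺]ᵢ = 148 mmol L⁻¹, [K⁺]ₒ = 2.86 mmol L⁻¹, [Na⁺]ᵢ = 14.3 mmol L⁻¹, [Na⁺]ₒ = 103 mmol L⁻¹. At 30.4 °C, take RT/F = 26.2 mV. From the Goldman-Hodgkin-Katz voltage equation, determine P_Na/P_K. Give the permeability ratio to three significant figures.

Let α = P_Na/P_K. GHK: Vm = 26.2·ln[(Kₒ + α·Naₒ)/(Kᵢ + α·Naᵢ)].
e^(Vm/26.2) = e^(-81.7/26.2) = 0.044231
So 0.044231·(Kᵢ + α·Naᵢ) = Kₒ + α·Naₒ → α = (0.044231·148.0 − 2.86) / (103.0 − 0.044231·14.3)
α = (6.546 − 2.86) / (103.0 − 0.6325) = 3.686/102.4 = 0.03601

0.0360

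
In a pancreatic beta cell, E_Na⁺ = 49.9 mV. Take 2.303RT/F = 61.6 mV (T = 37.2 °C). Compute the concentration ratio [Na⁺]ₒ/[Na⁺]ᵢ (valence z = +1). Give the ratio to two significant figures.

6.5

log₁₀([out]/[in]) = E·z/(61.6) = 49.9 × 1 / 61.6 = 0.8101
[out]/[in] = 10^(0.8101) = 6.458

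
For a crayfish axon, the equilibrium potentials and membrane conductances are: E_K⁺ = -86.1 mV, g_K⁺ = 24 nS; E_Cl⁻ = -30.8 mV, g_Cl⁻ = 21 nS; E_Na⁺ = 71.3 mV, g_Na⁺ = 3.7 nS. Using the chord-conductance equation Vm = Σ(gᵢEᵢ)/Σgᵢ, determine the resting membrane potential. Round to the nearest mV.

Σ gᵢEᵢ = 24·(-86.1) + 21·(-30.8) + 3.7·(71.3) = -2449.39
Σ gᵢ = 24 + 21 + 3.7 = 48.7
Vm = -2449.39 / 48.7 = -50.30 mV

-50 mV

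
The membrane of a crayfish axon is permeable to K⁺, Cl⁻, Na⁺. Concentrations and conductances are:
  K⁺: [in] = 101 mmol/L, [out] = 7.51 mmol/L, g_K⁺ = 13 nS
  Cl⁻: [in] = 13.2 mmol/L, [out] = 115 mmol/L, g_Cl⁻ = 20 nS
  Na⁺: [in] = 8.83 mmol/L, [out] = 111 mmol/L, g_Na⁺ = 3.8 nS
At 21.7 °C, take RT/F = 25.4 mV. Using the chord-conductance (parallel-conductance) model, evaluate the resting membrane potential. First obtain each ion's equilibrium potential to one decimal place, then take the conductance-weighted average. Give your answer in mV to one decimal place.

E_K⁺ = (25.4/1)·ln(7.51/101) = -66.0 mV
E_Cl⁻ = (25.4/-1)·ln(115/13.2) = -55.0 mV
E_Na⁺ = (25.4/1)·ln(111/8.83) = 64.3 mV
Vm = (Σ gᵢEᵢ)/(Σ gᵢ) = (13·-66.0 + 20·-55.0 + 3.8·64.3) / (13 + 20 + 3.8)
= -1713.66 / 36.8 = -46.57 mV

-46.6 mV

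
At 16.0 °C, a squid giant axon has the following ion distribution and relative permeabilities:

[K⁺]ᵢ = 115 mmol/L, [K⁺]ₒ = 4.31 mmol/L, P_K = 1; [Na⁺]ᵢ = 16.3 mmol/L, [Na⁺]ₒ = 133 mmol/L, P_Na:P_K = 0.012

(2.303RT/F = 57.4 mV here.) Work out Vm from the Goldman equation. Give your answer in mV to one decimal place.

-74.1 mV

Vm = 57.4 · log₁₀[(Σ P·[cation]ₒ + Σ P·[anion]ᵢ) / (Σ P·[cation]ᵢ + Σ P·[anion]ₒ)]
Numerator = 1×4.31 + 0.012×133 = 5.906
Denominator = 1×115 + 0.012×16.3 = 115.2
Vm = 57.4 · log₁₀(0.051269) = 57.4 × (-1.2901) = -74.05 mV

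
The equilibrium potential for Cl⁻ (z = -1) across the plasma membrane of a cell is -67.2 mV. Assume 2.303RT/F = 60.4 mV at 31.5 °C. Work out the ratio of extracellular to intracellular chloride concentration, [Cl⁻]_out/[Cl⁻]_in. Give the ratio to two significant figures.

log₁₀([out]/[in]) = E·z/(60.4) = -67.2 × -1 / 60.4 = 1.1126
[out]/[in] = 10^(1.1126) = 12.96

13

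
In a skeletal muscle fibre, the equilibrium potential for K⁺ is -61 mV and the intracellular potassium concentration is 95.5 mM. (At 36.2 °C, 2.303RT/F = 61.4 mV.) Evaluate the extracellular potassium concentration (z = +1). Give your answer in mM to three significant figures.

Nernst: E = (61.4/1) · log₁₀([out]/[in]), so log₁₀([out]/[in]) = -61.0 × 1 / 61.4 = -0.9935.
[out]/[in] = 10^(-0.9935) = 0.1015.
[out] = 0.1015 × 95.5 = 9.694 mM.

9.69 mM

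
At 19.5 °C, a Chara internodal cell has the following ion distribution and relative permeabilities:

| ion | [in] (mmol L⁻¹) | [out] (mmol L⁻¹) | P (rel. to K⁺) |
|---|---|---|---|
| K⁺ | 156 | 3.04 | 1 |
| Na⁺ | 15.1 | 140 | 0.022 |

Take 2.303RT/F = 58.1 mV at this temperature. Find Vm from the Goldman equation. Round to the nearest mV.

-82 mV

Vm = 58.1 · log₁₀[(Σ P·[cation]ₒ + Σ P·[anion]ᵢ) / (Σ P·[cation]ᵢ + Σ P·[anion]ₒ)]
Numerator = 1×3.04 + 0.022×140 = 6.12
Denominator = 1×156 + 0.022×15.1 = 156.3
Vm = 58.1 · log₁₀(0.039147) = 58.1 × (-1.4073) = -81.76 mV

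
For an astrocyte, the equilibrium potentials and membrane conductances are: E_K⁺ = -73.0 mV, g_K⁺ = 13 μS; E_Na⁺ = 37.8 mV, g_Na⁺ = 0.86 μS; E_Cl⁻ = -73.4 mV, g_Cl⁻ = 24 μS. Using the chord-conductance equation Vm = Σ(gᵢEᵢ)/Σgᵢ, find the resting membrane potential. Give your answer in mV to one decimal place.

Σ gᵢEᵢ = 13·(-73.0) + 0.86·(37.8) + 24·(-73.4) = -2678.09
Σ gᵢ = 13 + 0.86 + 24 = 37.86
Vm = -2678.09 / 37.86 = -70.74 mV

-70.7 mV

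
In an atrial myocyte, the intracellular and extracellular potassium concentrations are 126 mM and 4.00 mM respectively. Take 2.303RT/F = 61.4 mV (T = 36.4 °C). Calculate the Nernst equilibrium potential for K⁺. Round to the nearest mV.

E = (61.4/z) · log₁₀([K⁺]_out/[K⁺]_in) with z = +1.
= (61.4/1) · log₁₀(4.00/126) = 61.40 · log₁₀(0.03175)
= 61.40 · (-1.4983) = -92.00 mV

-92 mV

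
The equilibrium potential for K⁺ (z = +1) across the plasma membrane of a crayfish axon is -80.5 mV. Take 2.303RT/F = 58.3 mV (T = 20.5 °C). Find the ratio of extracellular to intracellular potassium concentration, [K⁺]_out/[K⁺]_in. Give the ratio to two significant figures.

0.042

log₁₀([out]/[in]) = E·z/(58.3) = -80.5 × 1 / 58.3 = -1.3808
[out]/[in] = 10^(-1.3808) = 0.04161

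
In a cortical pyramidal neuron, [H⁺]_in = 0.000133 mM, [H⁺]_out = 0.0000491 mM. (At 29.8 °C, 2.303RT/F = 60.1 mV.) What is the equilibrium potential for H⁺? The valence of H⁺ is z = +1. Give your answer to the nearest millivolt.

-26 mV

E = (60.1/z) · log₁₀([H⁺]_out/[H⁺]_in) with z = +1.
= (60.1/1) · log₁₀(0.0000491/0.000133) = 60.10 · log₁₀(0.3692)
= 60.10 · (-0.4328) = -26.01 mV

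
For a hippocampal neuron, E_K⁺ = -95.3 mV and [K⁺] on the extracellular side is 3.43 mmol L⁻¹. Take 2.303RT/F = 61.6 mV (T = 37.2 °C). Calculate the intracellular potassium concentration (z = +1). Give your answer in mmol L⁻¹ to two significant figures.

Nernst: E = (61.6/1) · log₁₀([out]/[in]), so log₁₀([out]/[in]) = -95.3 × 1 / 61.6 = -1.5471.
[out]/[in] = 10^(-1.5471) = 0.02837.
[in] = 3.43 / 0.02837 = 120.9 mmol L⁻¹.

120 mmol L⁻¹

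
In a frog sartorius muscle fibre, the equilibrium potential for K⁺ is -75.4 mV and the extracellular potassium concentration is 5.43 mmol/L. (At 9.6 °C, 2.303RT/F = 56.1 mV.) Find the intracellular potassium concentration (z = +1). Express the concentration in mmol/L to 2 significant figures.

Nernst: E = (56.1/1) · log₁₀([out]/[in]), so log₁₀([out]/[in]) = -75.4 × 1 / 56.1 = -1.3440.
[out]/[in] = 10^(-1.3440) = 0.04529.
[in] = 5.43 / 0.04529 = 119.9 mmol/L.

120 mmol/L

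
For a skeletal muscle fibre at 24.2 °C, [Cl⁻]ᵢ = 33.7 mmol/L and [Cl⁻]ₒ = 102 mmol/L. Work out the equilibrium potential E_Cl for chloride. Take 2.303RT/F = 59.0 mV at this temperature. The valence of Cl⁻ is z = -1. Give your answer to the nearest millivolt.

-28 mV

E = (59.0/z) · log₁₀([Cl⁻]_out/[Cl⁻]_in) with z = -1.
For an anion, dividing by z = -1 reverses the sign.
= (59.0/-1) · log₁₀(102/33.7) = -59.00 · log₁₀(3.027)
= -59.00 · (0.4810) = -28.38 mV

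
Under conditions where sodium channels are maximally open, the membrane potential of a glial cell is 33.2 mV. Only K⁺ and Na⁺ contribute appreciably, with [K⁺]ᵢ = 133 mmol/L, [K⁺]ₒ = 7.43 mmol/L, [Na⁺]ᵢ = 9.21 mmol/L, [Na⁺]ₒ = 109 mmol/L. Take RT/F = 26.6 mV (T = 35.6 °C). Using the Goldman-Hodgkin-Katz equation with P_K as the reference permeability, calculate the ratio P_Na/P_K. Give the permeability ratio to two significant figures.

Let α = P_Na/P_K. GHK: Vm = 26.6·ln[(Kₒ + α·Naₒ)/(Kᵢ + α·Naᵢ)].
e^(Vm/26.6) = e^(33.2/26.6) = 3.4838
So 3.4838·(Kᵢ + α·Naᵢ) = Kₒ + α·Naₒ → α = (3.4838·133.0 − 7.43) / (109.0 − 3.4838·9.21)
α = (463.3 − 7.43) / (109.0 − 32.09) = 455.9/76.91 = 5.928

5.9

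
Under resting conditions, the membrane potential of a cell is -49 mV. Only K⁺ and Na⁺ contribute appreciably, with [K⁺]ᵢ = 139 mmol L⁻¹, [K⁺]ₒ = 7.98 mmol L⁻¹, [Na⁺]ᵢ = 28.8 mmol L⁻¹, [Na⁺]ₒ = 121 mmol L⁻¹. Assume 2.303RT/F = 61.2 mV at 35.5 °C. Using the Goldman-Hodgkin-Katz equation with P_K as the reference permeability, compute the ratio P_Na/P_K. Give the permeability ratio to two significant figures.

0.12

Let α = P_Na/P_K. GHK: Vm = 61.2·log₁₀[(Kₒ + α·Naₒ)/(Kᵢ + α·Naᵢ)].
10^(Vm/61.2) = 10^(-49.0/61.2) = 0.15825
So 0.15825·(Kᵢ + α·Naᵢ) = Kₒ + α·Naₒ → α = (0.15825·139.0 − 7.98) / (121.0 − 0.15825·28.8)
α = (22 − 7.98) / (121.0 − 4.558) = 14.02/116.4 = 0.1204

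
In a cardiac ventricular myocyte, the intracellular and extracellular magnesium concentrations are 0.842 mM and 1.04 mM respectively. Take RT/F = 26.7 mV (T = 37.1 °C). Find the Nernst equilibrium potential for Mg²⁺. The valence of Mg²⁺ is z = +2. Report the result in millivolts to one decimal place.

2.8 mV

E = (26.7/z) · ln([Mg²⁺]_out/[Mg²⁺]_in) with z = +2.
= (26.7/2) · ln(1.04/0.842) = 13.35 · ln(1.235)
= 13.35 · (0.2112) = 2.82 mV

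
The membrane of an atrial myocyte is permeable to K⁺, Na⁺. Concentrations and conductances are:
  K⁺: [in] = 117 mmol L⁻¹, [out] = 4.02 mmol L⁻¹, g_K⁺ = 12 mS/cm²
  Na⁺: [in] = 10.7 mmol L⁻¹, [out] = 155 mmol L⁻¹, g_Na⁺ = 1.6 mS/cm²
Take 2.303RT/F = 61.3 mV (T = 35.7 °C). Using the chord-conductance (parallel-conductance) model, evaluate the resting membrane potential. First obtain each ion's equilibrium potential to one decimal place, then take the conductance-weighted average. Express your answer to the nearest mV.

E_K⁺ = (61.3/1)·log₁₀(4.02/117) = -89.7 mV
E_Na⁺ = (61.3/1)·log₁₀(155/10.7) = 71.2 mV
Vm = (Σ gᵢEᵢ)/(Σ gᵢ) = (12·-89.7 + 1.6·71.2) / (12 + 1.6)
= -962.48 / 13.6 = -70.77 mV

-71 mV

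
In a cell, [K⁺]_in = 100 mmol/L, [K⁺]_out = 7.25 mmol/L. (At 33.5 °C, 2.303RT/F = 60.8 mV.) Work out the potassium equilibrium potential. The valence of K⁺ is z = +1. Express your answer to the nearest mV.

E = (60.8/z) · log₁₀([K⁺]_out/[K⁺]_in) with z = +1.
= (60.8/1) · log₁₀(7.25/100) = 60.80 · log₁₀(0.0725)
= 60.80 · (-1.1397) = -69.29 mV

-69 mV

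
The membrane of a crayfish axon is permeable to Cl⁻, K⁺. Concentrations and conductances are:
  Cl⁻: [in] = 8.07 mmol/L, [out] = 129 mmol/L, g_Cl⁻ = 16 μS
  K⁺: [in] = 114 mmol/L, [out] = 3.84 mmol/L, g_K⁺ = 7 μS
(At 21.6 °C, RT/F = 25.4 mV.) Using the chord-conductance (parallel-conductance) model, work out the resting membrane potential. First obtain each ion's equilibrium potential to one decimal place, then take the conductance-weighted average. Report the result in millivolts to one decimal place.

E_Cl⁻ = (25.4/-1)·ln(129/8.07) = -70.4 mV
E_K⁺ = (25.4/1)·ln(3.84/114) = -86.1 mV
Vm = (Σ gᵢEᵢ)/(Σ gᵢ) = (16·-70.4 + 7·-86.1) / (16 + 7)
= -1729.10 / 23 = -75.18 mV

-75.2 mV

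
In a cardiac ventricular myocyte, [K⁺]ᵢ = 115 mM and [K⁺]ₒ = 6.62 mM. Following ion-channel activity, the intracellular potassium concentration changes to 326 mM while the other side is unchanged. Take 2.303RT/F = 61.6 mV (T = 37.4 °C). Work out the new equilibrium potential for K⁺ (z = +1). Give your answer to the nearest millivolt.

-104 mV

After the shift: [K⁺]_out = 6.62, [K⁺]_in = 326 mM.
E_new = (61.6/1)·log₁₀(6.62/326) = 61.60 · (-1.6924) = -104.25 mV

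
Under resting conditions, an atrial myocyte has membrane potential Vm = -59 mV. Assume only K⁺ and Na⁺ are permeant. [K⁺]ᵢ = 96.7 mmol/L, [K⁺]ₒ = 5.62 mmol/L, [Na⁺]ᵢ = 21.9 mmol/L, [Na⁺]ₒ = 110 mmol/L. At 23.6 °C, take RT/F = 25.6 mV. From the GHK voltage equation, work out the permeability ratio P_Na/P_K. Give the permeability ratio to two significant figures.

0.037

Let α = P_Na/P_K. GHK: Vm = 25.6·ln[(Kₒ + α·Naₒ)/(Kᵢ + α·Naᵢ)].
e^(Vm/25.6) = e^(-59.0/25.6) = 0.09979
So 0.09979·(Kᵢ + α·Naᵢ) = Kₒ + α·Naₒ → α = (0.09979·96.7 − 5.62) / (110.0 − 0.09979·21.9)
α = (9.65 − 5.62) / (110.0 − 2.185) = 4.03/107.8 = 0.03738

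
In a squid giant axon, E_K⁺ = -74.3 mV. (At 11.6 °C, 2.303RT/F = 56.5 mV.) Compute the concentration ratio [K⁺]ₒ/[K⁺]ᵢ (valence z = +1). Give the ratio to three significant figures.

log₁₀([out]/[in]) = E·z/(56.5) = -74.3 × 1 / 56.5 = -1.3150
[out]/[in] = 10^(-1.3150) = 0.04841

0.0484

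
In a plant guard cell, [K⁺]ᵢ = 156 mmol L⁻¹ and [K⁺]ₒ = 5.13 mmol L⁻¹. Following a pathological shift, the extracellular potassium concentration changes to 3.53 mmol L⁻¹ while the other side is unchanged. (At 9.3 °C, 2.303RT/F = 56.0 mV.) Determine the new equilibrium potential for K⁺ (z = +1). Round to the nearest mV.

After the shift: [K⁺]_out = 3.53, [K⁺]_in = 156 mmol L⁻¹.
E_new = (56.0/1)·log₁₀(3.53/156) = 56.00 · (-1.6453) = -92.14 mV

-92 mV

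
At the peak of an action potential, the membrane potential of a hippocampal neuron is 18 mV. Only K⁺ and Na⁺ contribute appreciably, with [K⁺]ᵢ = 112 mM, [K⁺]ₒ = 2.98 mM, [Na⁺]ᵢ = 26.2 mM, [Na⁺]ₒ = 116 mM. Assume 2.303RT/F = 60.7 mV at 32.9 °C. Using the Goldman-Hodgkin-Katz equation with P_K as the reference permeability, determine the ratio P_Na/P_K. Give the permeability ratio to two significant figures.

Let α = P_Na/P_K. GHK: Vm = 60.7·log₁₀[(Kₒ + α·Naₒ)/(Kᵢ + α·Naᵢ)].
10^(Vm/60.7) = 10^(18.0/60.7) = 1.9794
So 1.9794·(Kᵢ + α·Naᵢ) = Kₒ + α·Naₒ → α = (1.9794·112.0 − 2.98) / (116.0 − 1.9794·26.2)
α = (221.7 − 2.98) / (116.0 − 51.86) = 218.7/64.14 = 3.41

3.4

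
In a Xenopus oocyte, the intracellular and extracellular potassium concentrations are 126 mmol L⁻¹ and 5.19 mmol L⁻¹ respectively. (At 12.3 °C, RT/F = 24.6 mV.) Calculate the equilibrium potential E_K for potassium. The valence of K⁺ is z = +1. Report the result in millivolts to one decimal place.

E = (24.6/z) · ln([K⁺]_out/[K⁺]_in) with z = +1.
= (24.6/1) · ln(5.19/126) = 24.60 · ln(0.04119)
= 24.60 · (-3.1895) = -78.46 mV

-78.5 mV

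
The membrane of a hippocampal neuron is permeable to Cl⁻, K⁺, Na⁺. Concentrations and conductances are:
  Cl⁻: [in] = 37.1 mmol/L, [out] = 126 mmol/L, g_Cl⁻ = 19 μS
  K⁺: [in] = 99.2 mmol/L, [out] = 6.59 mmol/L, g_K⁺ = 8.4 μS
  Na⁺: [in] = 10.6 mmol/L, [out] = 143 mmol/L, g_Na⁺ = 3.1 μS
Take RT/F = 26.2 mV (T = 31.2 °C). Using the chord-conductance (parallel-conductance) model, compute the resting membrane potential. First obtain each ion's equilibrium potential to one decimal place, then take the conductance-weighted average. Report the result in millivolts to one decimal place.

-32.6 mV

E_Cl⁻ = (26.2/-1)·ln(126/37.1) = -32.0 mV
E_K⁺ = (26.2/1)·ln(6.59/99.2) = -71.0 mV
E_Na⁺ = (26.2/1)·ln(143/10.6) = 68.2 mV
Vm = (Σ gᵢEᵢ)/(Σ gᵢ) = (19·-32.0 + 8.4·-71.0 + 3.1·68.2) / (19 + 8.4 + 3.1)
= -992.98 / 30.5 = -32.56 mV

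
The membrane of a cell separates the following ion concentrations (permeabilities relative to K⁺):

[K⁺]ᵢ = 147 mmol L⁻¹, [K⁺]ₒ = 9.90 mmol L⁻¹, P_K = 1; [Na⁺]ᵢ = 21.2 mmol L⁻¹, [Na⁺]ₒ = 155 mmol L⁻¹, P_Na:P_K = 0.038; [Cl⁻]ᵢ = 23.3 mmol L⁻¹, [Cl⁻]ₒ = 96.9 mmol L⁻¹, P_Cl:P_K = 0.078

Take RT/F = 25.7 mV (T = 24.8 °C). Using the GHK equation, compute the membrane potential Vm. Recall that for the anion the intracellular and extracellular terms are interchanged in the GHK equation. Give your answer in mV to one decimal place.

Vm = 25.7 · ln[(Σ P·[cation]ₒ + Σ P·[anion]ᵢ) / (Σ P·[cation]ᵢ + Σ P·[anion]ₒ)]
Numerator = 1×9.90 + 0.038×155 + 0.078×23.3 = 17.61
Denominator = 1×147 + 0.038×21.2 + 0.078×96.9 = 155.4
Vm = 25.7 · ln(0.11333) = 25.7 × (-2.1775) = -55.96 mV

-56.0 mV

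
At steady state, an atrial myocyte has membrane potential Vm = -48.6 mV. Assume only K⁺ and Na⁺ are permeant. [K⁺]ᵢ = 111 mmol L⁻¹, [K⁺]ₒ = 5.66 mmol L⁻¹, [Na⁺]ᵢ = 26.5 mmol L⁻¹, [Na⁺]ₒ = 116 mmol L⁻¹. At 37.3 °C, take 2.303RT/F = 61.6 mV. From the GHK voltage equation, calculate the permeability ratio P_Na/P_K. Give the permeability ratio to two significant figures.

0.11

Let α = P_Na/P_K. GHK: Vm = 61.6·log₁₀[(Kₒ + α·Naₒ)/(Kᵢ + α·Naᵢ)].
10^(Vm/61.6) = 10^(-48.6/61.6) = 0.16257
So 0.16257·(Kᵢ + α·Naᵢ) = Kₒ + α·Naₒ → α = (0.16257·111.0 − 5.66) / (116.0 − 0.16257·26.5)
α = (18.05 − 5.66) / (116.0 − 4.308) = 12.39/111.7 = 0.1109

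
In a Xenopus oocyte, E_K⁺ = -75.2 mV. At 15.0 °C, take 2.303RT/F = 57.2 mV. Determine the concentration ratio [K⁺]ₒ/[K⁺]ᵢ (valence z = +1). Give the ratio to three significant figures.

0.0485

log₁₀([out]/[in]) = E·z/(57.2) = -75.2 × 1 / 57.2 = -1.3147
[out]/[in] = 10^(-1.3147) = 0.04845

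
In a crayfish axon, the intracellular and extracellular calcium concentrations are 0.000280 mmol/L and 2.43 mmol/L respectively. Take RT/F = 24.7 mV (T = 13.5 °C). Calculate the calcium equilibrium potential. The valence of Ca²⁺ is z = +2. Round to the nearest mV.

E = (24.7/z) · ln([Ca²⁺]_out/[Ca²⁺]_in) with z = +2.
= (24.7/2) · ln(2.43/0.000280) = 12.35 · ln(8679)
= 12.35 · (9.0686) = 112.00 mV

112 mV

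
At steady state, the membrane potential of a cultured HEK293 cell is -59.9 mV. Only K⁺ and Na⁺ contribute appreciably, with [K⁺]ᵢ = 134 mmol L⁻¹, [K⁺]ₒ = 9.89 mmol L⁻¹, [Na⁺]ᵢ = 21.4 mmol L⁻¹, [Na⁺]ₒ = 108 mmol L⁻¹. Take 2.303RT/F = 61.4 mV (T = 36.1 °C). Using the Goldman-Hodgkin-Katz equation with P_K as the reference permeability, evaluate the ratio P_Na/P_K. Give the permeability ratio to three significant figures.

0.0405

Let α = P_Na/P_K. GHK: Vm = 61.4·log₁₀[(Kₒ + α·Naₒ)/(Kᵢ + α·Naᵢ)].
10^(Vm/61.4) = 10^(-59.9/61.4) = 0.10579
So 0.10579·(Kᵢ + α·Naᵢ) = Kₒ + α·Naₒ → α = (0.10579·134.0 − 9.89) / (108.0 − 0.10579·21.4)
α = (14.18 − 9.89) / (108.0 − 2.264) = 4.285/105.7 = 0.04053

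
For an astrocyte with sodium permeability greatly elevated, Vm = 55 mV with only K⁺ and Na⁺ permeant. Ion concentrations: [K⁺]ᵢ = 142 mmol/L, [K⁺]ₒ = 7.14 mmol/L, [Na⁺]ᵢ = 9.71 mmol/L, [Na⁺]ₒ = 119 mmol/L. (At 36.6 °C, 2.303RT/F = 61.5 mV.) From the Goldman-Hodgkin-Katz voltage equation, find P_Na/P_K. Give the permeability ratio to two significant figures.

26

Let α = P_Na/P_K. GHK: Vm = 61.5·log₁₀[(Kₒ + α·Naₒ)/(Kᵢ + α·Naᵢ)].
10^(Vm/61.5) = 10^(55.0/61.5) = 7.8399
So 7.8399·(Kᵢ + α·Naᵢ) = Kₒ + α·Naₒ → α = (7.8399·142.0 − 7.14) / (119.0 − 7.8399·9.71)
α = (1113 − 7.14) / (119.0 − 76.13) = 1106/42.87 = 25.8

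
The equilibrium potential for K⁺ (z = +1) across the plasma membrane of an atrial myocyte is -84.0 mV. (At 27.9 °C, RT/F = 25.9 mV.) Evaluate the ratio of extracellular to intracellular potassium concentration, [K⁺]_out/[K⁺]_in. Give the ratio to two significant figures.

0.039

ln([out]/[in]) = E·z/(25.9) = -84.0 × 1 / 25.9 = -3.2432
[out]/[in] = e^(-3.2432) = 0.03904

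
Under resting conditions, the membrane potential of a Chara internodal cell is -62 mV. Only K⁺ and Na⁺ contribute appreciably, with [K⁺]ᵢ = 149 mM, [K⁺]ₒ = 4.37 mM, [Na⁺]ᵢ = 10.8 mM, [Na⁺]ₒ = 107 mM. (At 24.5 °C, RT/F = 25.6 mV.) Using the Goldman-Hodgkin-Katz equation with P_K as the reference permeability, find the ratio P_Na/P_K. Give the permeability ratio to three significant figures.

Let α = P_Na/P_K. GHK: Vm = 25.6·ln[(Kₒ + α·Naₒ)/(Kᵢ + α·Naᵢ)].
e^(Vm/25.6) = e^(-62.0/25.6) = 0.088755
So 0.088755·(Kᵢ + α·Naᵢ) = Kₒ + α·Naₒ → α = (0.088755·149.0 − 4.37) / (107.0 − 0.088755·10.8)
α = (13.22 − 4.37) / (107.0 − 0.9586) = 8.855/106 = 0.0835

0.0835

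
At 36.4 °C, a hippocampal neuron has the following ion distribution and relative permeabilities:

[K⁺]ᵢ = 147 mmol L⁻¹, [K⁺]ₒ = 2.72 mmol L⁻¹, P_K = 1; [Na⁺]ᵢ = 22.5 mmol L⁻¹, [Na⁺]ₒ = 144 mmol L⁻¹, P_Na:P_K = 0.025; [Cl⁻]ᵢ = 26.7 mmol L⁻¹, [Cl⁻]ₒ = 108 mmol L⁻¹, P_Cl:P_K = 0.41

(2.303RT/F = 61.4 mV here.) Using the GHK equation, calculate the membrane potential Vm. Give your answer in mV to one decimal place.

-64.2 mV

Vm = 61.4 · log₁₀[(Σ P·[cation]ₒ + Σ P·[anion]ᵢ) / (Σ P·[cation]ᵢ + Σ P·[anion]ₒ)]
Numerator = 1×2.72 + 0.025×144 + 0.41×26.7 = 17.27
Denominator = 1×147 + 0.025×22.5 + 0.41×108 = 191.8
Vm = 61.4 · log₁₀(0.090006) = 61.4 × (-1.0457) = -64.21 mV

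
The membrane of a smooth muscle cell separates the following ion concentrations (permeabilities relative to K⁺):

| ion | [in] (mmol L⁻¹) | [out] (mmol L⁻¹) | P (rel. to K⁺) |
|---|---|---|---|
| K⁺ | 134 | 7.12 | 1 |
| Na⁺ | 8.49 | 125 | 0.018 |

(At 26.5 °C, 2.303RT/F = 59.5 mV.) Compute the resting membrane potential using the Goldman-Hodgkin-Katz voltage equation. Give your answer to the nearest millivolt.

Vm = 59.5 · log₁₀[(Σ P·[cation]ₒ + Σ P·[anion]ᵢ) / (Σ P·[cation]ᵢ + Σ P·[anion]ₒ)]
Numerator = 1×7.12 + 0.018×125 = 9.37
Denominator = 1×134 + 0.018×8.49 = 134.2
Vm = 59.5 · log₁₀(0.069846) = 59.5 × (-1.1559) = -68.77 mV

-69 mV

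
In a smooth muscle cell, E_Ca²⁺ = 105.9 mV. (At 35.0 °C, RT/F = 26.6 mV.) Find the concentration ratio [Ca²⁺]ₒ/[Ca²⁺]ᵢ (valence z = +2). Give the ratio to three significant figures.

2870

ln([out]/[in]) = E·z/(26.6) = 105.9 × 2 / 26.6 = 7.9624
[out]/[in] = e^(7.9624) = 2871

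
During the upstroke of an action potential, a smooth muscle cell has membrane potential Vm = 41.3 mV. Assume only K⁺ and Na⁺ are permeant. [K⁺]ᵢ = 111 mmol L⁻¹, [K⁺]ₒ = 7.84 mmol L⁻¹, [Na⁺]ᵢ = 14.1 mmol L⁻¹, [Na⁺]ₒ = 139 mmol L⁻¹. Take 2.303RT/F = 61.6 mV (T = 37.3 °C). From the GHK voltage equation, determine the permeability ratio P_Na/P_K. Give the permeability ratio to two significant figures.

7.0

Let α = P_Na/P_K. GHK: Vm = 61.6·log₁₀[(Kₒ + α·Naₒ)/(Kᵢ + α·Naᵢ)].
10^(Vm/61.6) = 10^(41.3/61.6) = 4.6822
So 4.6822·(Kᵢ + α·Naᵢ) = Kₒ + α·Naₒ → α = (4.6822·111.0 − 7.84) / (139.0 − 4.6822·14.1)
α = (519.7 − 7.84) / (139.0 − 66.02) = 511.9/72.98 = 7.014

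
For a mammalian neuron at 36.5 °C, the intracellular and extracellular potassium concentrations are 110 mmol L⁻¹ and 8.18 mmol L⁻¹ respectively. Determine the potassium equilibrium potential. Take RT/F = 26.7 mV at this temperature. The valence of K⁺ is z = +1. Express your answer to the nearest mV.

E = (26.7/z) · ln([K⁺]_out/[K⁺]_in) with z = +1.
= (26.7/1) · ln(8.18/110) = 26.70 · ln(0.07436)
= 26.70 · (-2.5988) = -69.39 mV

-69 mV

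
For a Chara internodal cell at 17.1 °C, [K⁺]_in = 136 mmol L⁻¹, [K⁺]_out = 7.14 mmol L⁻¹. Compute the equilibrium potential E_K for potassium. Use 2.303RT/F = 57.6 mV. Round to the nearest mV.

E = (57.6/z) · log₁₀([K⁺]_out/[K⁺]_in) with z = +1.
= (57.6/1) · log₁₀(7.14/136) = 57.60 · log₁₀(0.0525)
= 57.60 · (-1.2798) = -73.72 mV

-74 mV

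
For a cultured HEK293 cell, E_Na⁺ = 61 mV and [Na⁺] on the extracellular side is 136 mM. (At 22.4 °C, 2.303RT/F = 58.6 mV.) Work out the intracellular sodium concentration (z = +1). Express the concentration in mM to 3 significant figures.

Nernst: E = (58.6/1) · log₁₀([out]/[in]), so log₁₀([out]/[in]) = 61.0 × 1 / 58.6 = 1.0410.
[out]/[in] = 10^(1.0410) = 10.99.
[in] = 136 / 10.99 = 12.38 mM.

12.4 mM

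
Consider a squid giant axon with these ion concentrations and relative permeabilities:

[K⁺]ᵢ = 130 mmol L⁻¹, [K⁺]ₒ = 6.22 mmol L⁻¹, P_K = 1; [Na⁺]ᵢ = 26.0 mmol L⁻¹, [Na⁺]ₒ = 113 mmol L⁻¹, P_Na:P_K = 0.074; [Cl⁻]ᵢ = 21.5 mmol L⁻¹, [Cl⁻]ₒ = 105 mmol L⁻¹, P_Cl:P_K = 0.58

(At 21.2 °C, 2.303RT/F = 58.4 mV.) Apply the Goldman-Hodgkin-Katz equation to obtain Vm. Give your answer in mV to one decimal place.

-49.8 mV

Vm = 58.4 · log₁₀[(Σ P·[cation]ₒ + Σ P·[anion]ᵢ) / (Σ P·[cation]ᵢ + Σ P·[anion]ₒ)]
Numerator = 1×6.22 + 0.074×113 + 0.58×21.5 = 27.05
Denominator = 1×130 + 0.074×26.0 + 0.58×105 = 192.8
Vm = 58.4 · log₁₀(0.14029) = 58.4 × (-0.8530) = -49.81 mV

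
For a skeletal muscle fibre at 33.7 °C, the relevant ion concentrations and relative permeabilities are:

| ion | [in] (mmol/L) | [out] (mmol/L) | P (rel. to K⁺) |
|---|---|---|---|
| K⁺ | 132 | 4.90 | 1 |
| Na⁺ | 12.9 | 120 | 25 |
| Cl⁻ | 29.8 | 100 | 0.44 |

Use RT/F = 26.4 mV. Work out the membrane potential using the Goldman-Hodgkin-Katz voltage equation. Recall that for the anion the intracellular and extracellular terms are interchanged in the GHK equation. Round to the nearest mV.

Vm = 26.4 · ln[(Σ P·[cation]ₒ + Σ P·[anion]ᵢ) / (Σ P·[cation]ᵢ + Σ P·[anion]ₒ)]
Numerator = 1×4.90 + 25×120 + 0.44×29.8 = 3018
Denominator = 1×132 + 25×12.9 + 0.44×100 = 498.5
Vm = 26.4 · ln(6.0542) = 26.4 × (1.8008) = 47.54 mV

48 mV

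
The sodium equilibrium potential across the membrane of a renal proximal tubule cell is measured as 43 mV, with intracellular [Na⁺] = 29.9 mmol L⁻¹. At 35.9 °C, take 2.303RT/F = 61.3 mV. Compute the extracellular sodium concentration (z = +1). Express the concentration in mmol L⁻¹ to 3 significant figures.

150 mmol L⁻¹

Nernst: E = (61.3/1) · log₁₀([out]/[in]), so log₁₀([out]/[in]) = 43.0 × 1 / 61.3 = 0.7015.
[out]/[in] = 10^(0.7015) = 5.029.
[out] = 5.029 × 29.9 = 150.4 mmol L⁻¹.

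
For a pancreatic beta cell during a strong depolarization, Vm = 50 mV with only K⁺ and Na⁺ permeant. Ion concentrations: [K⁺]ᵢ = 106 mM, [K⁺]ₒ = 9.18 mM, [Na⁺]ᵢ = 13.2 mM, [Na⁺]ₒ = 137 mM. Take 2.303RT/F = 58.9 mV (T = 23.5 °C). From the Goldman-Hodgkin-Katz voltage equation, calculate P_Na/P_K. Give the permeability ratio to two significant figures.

17

Let α = P_Na/P_K. GHK: Vm = 58.9·log₁₀[(Kₒ + α·Naₒ)/(Kᵢ + α·Naᵢ)].
10^(Vm/58.9) = 10^(50.0/58.9) = 7.0615
So 7.0615·(Kᵢ + α·Naᵢ) = Kₒ + α·Naₒ → α = (7.0615·106.0 − 9.18) / (137.0 − 7.0615·13.2)
α = (748.5 − 9.18) / (137.0 − 93.21) = 739.3/43.79 = 16.88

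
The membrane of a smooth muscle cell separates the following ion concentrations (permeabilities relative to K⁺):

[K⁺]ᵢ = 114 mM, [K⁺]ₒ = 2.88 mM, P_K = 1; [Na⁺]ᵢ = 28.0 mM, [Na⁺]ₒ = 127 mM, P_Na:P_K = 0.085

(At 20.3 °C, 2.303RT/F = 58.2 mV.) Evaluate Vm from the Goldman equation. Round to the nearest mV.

-54 mV

Vm = 58.2 · log₁₀[(Σ P·[cation]ₒ + Σ P·[anion]ᵢ) / (Σ P·[cation]ᵢ + Σ P·[anion]ₒ)]
Numerator = 1×2.88 + 0.085×127 = 13.68
Denominator = 1×114 + 0.085×28.0 = 116.4
Vm = 58.2 · log₁₀(0.1175) = 58.2 × (-0.9300) = -54.12 mV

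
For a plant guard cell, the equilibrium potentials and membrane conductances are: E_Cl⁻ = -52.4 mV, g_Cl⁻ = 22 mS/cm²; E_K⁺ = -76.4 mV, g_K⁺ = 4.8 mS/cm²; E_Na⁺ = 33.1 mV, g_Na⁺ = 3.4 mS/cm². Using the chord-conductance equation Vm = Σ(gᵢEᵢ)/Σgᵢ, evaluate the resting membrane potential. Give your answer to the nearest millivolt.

Σ gᵢEᵢ = 22·(-52.4) + 4.8·(-76.4) + 3.4·(33.1) = -1406.98
Σ gᵢ = 22 + 4.8 + 3.4 = 30.2
Vm = -1406.98 / 30.2 = -46.59 mV

-47 mV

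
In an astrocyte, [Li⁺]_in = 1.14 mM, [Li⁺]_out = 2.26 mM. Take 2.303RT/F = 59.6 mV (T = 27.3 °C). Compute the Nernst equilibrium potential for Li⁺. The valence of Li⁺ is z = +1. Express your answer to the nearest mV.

E = (59.6/z) · log₁₀([Li⁺]_out/[Li⁺]_in) with z = +1.
= (59.6/1) · log₁₀(2.26/1.14) = 59.60 · log₁₀(1.982)
= 59.60 · (0.2972) = 17.71 mV

18 mV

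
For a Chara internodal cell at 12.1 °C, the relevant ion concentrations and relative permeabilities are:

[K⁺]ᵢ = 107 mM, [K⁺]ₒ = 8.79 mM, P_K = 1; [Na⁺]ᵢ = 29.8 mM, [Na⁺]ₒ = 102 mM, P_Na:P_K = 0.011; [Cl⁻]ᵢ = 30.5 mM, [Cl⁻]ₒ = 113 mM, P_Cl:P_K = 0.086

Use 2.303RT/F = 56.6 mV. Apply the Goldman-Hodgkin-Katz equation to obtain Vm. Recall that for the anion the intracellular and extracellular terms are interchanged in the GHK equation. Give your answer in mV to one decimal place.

Vm = 56.6 · log₁₀[(Σ P·[cation]ₒ + Σ P·[anion]ᵢ) / (Σ P·[cation]ᵢ + Σ P·[anion]ₒ)]
Numerator = 1×8.79 + 0.011×102 + 0.086×30.5 = 12.53
Denominator = 1×107 + 0.011×29.8 + 0.086×113 = 117
Vm = 56.6 · log₁₀(0.10709) = 56.6 × (-0.9702) = -54.92 mV

-54.9 mV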